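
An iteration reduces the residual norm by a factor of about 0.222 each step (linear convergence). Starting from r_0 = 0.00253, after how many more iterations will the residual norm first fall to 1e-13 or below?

After k steps, r_k ≈ 0.00253·0.222^k.
Need 0.222^k ≤ 1e-13/0.00253 = 3.95257e-11.
k ≥ ln(3.95257e-11)/ln(0.222) = -23.9541/-1.50508 = 15.915.
Smallest integer k = 16.

16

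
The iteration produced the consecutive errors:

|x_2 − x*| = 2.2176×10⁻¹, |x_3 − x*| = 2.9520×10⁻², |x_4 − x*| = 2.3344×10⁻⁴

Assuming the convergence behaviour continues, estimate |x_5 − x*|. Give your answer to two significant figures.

2.1e-9

First estimate the order: p ≈ ln(|x_4 − x*|/|x_3 − x*|) / ln(|x_3 − x*|/|x_2 − x*|) = ln(2.3344×10⁻⁴/2.9520×10⁻²)/ln(2.9520×10⁻²/2.2176×10⁻¹) = ln(0.00790786)/ln(0.133117) ≈ 2.4001.
Then |x_5 − x*| ≈ |x_4 − x*|·(|x_4 − x*|/|x_3 − x*|)^p = 2.3344×10⁻⁴·(0.00790786)^2.4001 = 2.3344×10⁻⁴·9.01844e-06 ≈ 2.105e-09.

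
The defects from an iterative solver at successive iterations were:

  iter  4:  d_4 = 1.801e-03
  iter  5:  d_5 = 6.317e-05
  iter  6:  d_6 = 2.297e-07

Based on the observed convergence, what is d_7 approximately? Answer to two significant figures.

1.9e-11

First estimate the order: p ≈ ln(d_6/d_5) / ln(d_5/d_4) = ln(2.297e-07/6.317e-05)/ln(6.317e-05/1.801e-03) = ln(0.00363622)/ln(0.035075) ≈ 1.6765.
Then d_7 ≈ d_6·(d_6/d_5)^p = 2.297e-07·(0.00363622)^1.6765 = 2.297e-07·8.13636e-05 ≈ 1.869e-11.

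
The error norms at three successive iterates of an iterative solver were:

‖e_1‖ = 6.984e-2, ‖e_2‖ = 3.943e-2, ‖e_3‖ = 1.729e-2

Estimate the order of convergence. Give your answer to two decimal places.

p ≈ ln(‖e_3‖/‖e_2‖) / ln(‖e_2‖/‖e_1‖)
  = ln(1.729e-2/3.943e-2) / ln(3.943e-2/6.984e-2)
  = ln(0.438499) / ln(0.564576)
  = -0.82440 / -0.57168 ≈ 1.44207

1.44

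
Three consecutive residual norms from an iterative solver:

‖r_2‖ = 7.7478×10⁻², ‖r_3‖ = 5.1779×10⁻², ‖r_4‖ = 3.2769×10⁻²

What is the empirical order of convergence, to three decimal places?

p ≈ ln(‖r_4‖/‖r_3‖) / ln(‖r_3‖/‖r_2‖)
  = ln(3.2769×10⁻²/5.1779×10⁻²) / ln(5.1779×10⁻²/7.7478×10⁻²)
  = ln(0.632863) / ln(0.668306)
  = -0.457501 / -0.403009 ≈ 1.135213

1.135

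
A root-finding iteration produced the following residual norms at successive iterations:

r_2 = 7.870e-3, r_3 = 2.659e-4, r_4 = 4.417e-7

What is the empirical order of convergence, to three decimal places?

p ≈ ln(r_4/r_3) / ln(r_3/r_2)
  = ln(4.417e-7/2.659e-4) / ln(2.659e-4/7.870e-3)
  = ln(0.00166115) / ln(0.0337865)
  = -6.400245 / -3.387694 ≈ 1.889263

1.889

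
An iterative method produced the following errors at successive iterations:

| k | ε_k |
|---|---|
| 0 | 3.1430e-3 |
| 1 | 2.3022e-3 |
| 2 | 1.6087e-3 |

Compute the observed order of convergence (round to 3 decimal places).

p ≈ ln(ε_2/ε_1) / ln(ε_1/ε_0)
  = ln(1.6087e-3/2.3022e-3) / ln(2.3022e-3/3.1430e-3)
  = ln(0.698766) / ln(0.732485)
  = -0.358439 / -0.311312 ≈ 1.151382

1.151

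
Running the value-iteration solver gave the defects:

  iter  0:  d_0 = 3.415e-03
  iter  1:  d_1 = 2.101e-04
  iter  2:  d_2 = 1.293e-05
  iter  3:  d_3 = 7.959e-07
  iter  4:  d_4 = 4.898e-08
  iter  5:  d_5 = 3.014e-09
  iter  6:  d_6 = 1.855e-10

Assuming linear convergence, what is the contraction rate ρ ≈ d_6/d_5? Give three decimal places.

0.062

ρ ≈ d_6/d_5 = 1.855e-10/3.014e-09 = 0.06155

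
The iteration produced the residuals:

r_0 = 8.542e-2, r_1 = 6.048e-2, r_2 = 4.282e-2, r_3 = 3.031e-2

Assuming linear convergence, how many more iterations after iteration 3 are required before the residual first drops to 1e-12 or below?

Rate ρ ≈ r_3/r_2 = 3.031e-2/4.282e-2 = 0.7078.
After j more steps, r_{3+j} ≈ 3.031e-2·ρ^j; need ρ^j ≤ 1e-12/3.031e-2 = 3.29924e-11.
j ≥ ln(3.29924e-11)/ln(0.7078) = -24.1347/-0.34559 = 69.836.
So 70 more iterations are needed.

70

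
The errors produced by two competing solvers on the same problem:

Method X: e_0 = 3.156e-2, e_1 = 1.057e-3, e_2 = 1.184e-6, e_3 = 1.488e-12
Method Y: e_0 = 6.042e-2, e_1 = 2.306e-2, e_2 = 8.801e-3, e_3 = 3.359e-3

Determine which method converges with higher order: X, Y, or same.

Method X: p ≈ ln(1.488e-12/1.184e-6)/ln(1.184e-6/1.057e-3) ≈ 2.00.
Method Y: p ≈ ln(3.359e-3/8.801e-3)/ln(8.801e-3/2.306e-2) ≈ 1.00.
Method X has the higher order (≈2.0 vs ≈1.0).

X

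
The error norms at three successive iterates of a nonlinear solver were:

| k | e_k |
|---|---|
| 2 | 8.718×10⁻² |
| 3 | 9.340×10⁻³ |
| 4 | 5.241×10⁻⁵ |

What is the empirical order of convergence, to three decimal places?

p ≈ ln(e_4/e_3) / ln(e_3/e_2)
  = ln(5.241×10⁻⁵/9.340×10⁻³) / ln(9.340×10⁻³/8.718×10⁻²)
  = ln(0.00561135) / ln(0.107135)
  = -5.182964 / -2.233666 ≈ 2.320385

2.320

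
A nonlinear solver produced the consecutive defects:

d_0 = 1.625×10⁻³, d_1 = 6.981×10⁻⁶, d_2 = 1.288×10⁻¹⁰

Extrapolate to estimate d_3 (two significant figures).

4.4e-20

First estimate the order: p ≈ ln(d_2/d_1) / ln(d_1/d_0) = ln(1.288×10⁻¹⁰/6.981×10⁻⁶)/ln(6.981×10⁻⁶/1.625×10⁻³) = ln(1.84501e-05)/ln(0.004296) ≈ 2.0001.
Then d_3 ≈ d_2·(d_2/d_1)^p = 1.288×10⁻¹⁰·(1.84501e-05)^2.0001 = 1.288×10⁻¹⁰·3.40035e-10 ≈ 4.38e-20.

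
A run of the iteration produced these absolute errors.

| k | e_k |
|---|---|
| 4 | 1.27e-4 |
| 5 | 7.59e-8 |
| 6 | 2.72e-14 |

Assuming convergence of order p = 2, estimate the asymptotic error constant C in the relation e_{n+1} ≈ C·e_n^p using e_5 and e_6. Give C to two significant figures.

C ≈ e_6 / e_5^2
  = 2.72e-14 / (7.59e-8)^2
  = 2.72e-14 / 5.76081e-15 ≈ 4.7216

4.7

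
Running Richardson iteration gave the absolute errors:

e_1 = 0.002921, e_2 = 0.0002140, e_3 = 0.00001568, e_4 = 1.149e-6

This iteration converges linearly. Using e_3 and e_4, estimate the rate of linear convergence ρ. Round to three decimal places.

ρ ≈ e_4/e_3 = 1.149e-6/0.00001568 = 0.07328

0.073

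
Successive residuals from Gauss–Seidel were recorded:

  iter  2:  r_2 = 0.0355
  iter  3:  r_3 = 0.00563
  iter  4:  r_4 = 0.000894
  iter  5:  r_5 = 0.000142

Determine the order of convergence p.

1

Consecutive ratios: r_5/r_4 = 0.000142/0.000894 = 0.158837, r_4/r_3 = 0.000894/0.00563 = 0.158792.
p ≈ ln(0.158837)/ln(0.158792) = -1.8399/-1.8402 ≈ 1.00.
So the convergence is linear (order 1).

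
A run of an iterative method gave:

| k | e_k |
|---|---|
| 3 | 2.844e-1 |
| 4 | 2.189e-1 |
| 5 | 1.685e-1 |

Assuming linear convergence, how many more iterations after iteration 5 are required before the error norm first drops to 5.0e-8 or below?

Rate ρ ≈ e_5/e_4 = 1.685e-1/2.189e-1 = 0.7698.
After j more steps, e_{5+j} ≈ 1.685e-1·ρ^j; need ρ^j ≤ 5.0e-8/1.685e-1 = 2.96736e-07.
j ≥ ln(2.96736e-07)/ln(0.7698) = -15.0304/-0.26162 = 57.451.
So 58 more iterations are needed.

58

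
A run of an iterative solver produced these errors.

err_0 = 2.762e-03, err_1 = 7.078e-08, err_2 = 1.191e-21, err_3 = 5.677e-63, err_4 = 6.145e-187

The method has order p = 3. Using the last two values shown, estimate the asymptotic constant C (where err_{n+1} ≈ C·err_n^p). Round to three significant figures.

C ≈ err_4 / err_3^3
  = 6.145e-187 / (5.677e-63)^3
  = 6.145e-187 / 1.8296e-187 ≈ 3.3587

3.36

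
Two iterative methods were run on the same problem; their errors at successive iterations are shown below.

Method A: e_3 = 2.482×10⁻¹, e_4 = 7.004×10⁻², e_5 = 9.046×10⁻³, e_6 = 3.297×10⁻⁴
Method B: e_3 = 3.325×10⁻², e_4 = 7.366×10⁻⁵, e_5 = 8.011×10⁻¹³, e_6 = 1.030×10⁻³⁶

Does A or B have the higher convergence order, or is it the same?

B

Method A: p ≈ ln(3.297×10⁻⁴/9.046×10⁻³)/ln(9.046×10⁻³/7.004×10⁻²) ≈ 1.62.
Method B: p ≈ ln(1.030×10⁻³⁶/8.011×10⁻¹³)/ln(8.011×10⁻¹³/7.366×10⁻⁵) ≈ 3.00.
Method B has the higher order (≈3.0 vs ≈1.6).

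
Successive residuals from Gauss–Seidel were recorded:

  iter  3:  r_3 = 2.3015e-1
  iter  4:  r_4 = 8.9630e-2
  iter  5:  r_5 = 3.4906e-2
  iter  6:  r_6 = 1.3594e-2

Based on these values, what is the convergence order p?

Consecutive ratios: r_6/r_5 = 1.3594e-2/3.4906e-2 = 0.389446, r_5/r_4 = 3.4906e-2/8.9630e-2 = 0.389445.
p ≈ ln(0.389446)/ln(0.389445) = -0.9430/-0.9430 ≈ 1.00.
So the convergence is linear (order 1).

1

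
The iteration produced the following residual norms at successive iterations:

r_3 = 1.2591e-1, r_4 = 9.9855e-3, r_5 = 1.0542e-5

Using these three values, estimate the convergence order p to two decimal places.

2.70

p ≈ ln(r_5/r_4) / ln(r_4/r_3)
  = ln(1.0542e-5/9.9855e-3) / ln(9.9855e-3/1.2591e-1)
  = ln(0.00105573) / ln(0.0793066)
  = -6.85352 / -2.53443 ≈ 2.70417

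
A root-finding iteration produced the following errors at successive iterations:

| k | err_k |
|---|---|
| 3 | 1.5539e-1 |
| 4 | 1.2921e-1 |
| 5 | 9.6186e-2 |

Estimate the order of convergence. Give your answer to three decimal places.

1.600

p ≈ ln(err_5/err_4) / ln(err_4/err_3)
  = ln(9.6186e-2/1.2921e-1) / ln(1.2921e-1/1.5539e-1)
  = ln(0.744416) / ln(0.831521)
  = -0.295155 / -0.184499 ≈ 1.599765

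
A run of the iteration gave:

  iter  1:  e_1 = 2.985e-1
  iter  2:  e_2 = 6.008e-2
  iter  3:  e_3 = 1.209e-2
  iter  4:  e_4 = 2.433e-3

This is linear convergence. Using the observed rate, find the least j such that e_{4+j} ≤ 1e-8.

Rate ρ ≈ e_4/e_3 = 2.433e-3/1.209e-2 = 0.2012.
After j more steps, e_{4+j} ≈ 2.433e-3·ρ^j; need ρ^j ≤ 1e-8/2.433e-3 = 4.11015e-06.
j ≥ ln(4.11015e-06)/ln(0.2012) = -12.4021/-1.60346 = 7.735.
So 8 more iterations are needed.

8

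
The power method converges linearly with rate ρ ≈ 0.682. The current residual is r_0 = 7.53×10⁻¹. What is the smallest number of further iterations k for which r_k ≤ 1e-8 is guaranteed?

After k steps, r_k ≈ 7.53×10⁻¹·0.682^k.
Need 0.682^k ≤ 1e-8/7.53×10⁻¹ = 1.32802e-08.
k ≥ ln(1.32802e-08)/ln(0.682) = -18.1370/-0.38273 = 47.388.
Smallest integer k = 48.

48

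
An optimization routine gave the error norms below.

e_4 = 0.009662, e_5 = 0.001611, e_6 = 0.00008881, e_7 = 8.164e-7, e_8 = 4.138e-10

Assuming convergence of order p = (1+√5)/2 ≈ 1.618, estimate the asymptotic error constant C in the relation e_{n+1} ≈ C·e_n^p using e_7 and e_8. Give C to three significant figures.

2.93

C ≈ e_8 / e_7^1.618
  = 4.138e-10 / (8.164e-7)^1.618
  = 4.138e-10 / 1.41078e-10 ≈ 2.9331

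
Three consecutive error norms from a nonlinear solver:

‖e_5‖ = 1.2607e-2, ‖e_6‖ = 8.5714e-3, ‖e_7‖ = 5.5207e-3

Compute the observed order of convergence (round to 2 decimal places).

1.14

p ≈ ln(‖e_7‖/‖e_6‖) / ln(‖e_6‖/‖e_5‖)
  = ln(5.5207e-3/8.5714e-3) / ln(8.5714e-3/1.2607e-2)
  = ln(0.644084) / ln(0.679892)
  = -0.43993 / -0.38582 ≈ 1.14025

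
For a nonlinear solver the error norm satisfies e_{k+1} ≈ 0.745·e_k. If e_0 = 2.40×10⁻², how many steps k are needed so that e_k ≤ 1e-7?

After k steps, e_k ≈ 2.40×10⁻²·0.745^k.
Need 0.745^k ≤ 1e-7/2.40×10⁻² = 4.16667e-06.
k ≥ ln(4.16667e-06)/ln(0.745) = -12.3884/-0.29437 = 42.084.
Smallest integer k = 43.

43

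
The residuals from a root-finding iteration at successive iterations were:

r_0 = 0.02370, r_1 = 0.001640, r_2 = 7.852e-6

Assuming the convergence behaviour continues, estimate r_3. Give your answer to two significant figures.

First estimate the order: p ≈ ln(r_2/r_1) / ln(r_1/r_0) = ln(7.852e-6/0.001640)/ln(0.001640/0.02370) = ln(0.0047878)/ln(0.0691983) ≈ 2.0000.
Then r_3 ≈ r_2·(r_2/r_1)^p = 7.852e-6·(0.0047878)^2.0000 = 7.852e-6·2.2923e-05 ≈ 1.8e-10.

1.8e-10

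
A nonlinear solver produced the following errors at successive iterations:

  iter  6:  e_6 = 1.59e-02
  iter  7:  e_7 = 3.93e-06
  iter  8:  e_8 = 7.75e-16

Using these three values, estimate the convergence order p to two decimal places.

2.69

p ≈ ln(e_8/e_7) / ln(e_7/e_6)
  = ln(7.75e-16/3.93e-06) / ln(3.93e-06/1.59e-02)
  = ln(1.97201e-10) / ln(0.00024717)
  = -22.34680 / -8.30543 ≈ 2.69063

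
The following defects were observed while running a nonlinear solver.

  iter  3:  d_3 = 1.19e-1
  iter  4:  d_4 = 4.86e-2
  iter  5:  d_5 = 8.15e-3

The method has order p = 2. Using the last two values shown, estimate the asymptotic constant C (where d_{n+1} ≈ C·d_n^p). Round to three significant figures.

3.45

C ≈ d_5 / d_4^2
  = 8.15e-3 / (4.86e-2)^2
  = 8.15e-3 / 0.00236196 ≈ 3.4505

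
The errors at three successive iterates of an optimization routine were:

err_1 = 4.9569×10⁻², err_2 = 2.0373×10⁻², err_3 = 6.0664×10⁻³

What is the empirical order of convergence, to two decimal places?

p ≈ ln(err_3/err_2) / ln(err_2/err_1)
  = ln(6.0664×10⁻³/2.0373×10⁻²) / ln(2.0373×10⁻²/4.9569×10⁻²)
  = ln(0.297767) / ln(0.411003)
  = -1.21144 / -0.88915 ≈ 1.36247

1.36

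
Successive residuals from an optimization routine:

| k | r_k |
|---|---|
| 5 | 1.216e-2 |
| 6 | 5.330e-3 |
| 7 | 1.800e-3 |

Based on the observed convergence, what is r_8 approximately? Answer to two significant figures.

First estimate the order: p ≈ ln(r_7/r_6) / ln(r_6/r_5) = ln(1.800e-3/5.330e-3)/ln(5.330e-3/1.216e-2) = ln(0.337711)/ln(0.438322) ≈ 1.3162.
Then r_8 ≈ r_7·(r_7/r_6)^p = 1.800e-3·(0.337711)^1.3162 = 1.800e-3·0.239591 ≈ 0.0004313.

4.3e-4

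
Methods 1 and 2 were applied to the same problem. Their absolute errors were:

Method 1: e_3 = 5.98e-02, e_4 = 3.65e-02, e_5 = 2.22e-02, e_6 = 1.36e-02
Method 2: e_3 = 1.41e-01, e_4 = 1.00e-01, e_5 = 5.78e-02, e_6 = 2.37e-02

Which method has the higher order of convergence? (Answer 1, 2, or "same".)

2

Method 1: p ≈ ln(1.36e-02/2.22e-02)/ln(2.22e-02/3.65e-02) ≈ 0.99.
Method 2: p ≈ ln(2.37e-02/5.78e-02)/ln(5.78e-02/1.00e-01) ≈ 1.63.
Method 2 has the higher order (≈1.6 vs ≈1.0).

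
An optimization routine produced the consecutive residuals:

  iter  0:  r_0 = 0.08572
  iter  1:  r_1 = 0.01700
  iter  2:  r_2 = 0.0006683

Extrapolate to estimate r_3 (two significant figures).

1.0e-6

First estimate the order: p ≈ ln(r_2/r_1) / ln(r_1/r_0) = ln(0.0006683/0.01700)/ln(0.01700/0.08572) = ln(0.0393118)/ln(0.19832) ≈ 2.0003.
Then r_3 ≈ r_2·(r_2/r_1)^p = 0.0006683·(0.0393118)^2.0003 = 0.0006683·0.00154392 ≈ 1.032e-06.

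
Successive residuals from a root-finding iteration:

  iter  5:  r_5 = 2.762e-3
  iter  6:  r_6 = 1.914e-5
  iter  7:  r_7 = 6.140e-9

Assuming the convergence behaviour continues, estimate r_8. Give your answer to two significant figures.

First estimate the order: p ≈ ln(r_7/r_6) / ln(r_6/r_5) = ln(6.140e-9/1.914e-5)/ln(1.914e-5/2.762e-3) = ln(0.000320794)/ln(0.00692976) ≈ 1.6180.
Then r_8 ≈ r_7·(r_7/r_6)^p = 6.140e-9·(0.000320794)^1.6180 = 6.140e-9·2.22369e-06 ≈ 1.365e-14.

1.4e-14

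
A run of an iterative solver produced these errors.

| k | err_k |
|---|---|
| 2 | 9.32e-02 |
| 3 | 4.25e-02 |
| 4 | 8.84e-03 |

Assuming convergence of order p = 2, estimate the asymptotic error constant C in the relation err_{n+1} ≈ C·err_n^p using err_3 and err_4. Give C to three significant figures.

C ≈ err_4 / err_3^2
  = 8.84e-03 / (4.25e-02)^2
  = 8.84e-03 / 0.00180625 ≈ 4.8941

4.89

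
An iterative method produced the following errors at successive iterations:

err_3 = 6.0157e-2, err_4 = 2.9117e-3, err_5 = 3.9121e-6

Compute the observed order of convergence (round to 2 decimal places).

p ≈ ln(err_5/err_4) / ln(err_4/err_3)
  = ln(3.9121e-6/2.9117e-3) / ln(2.9117e-3/6.0157e-2)
  = ln(0.00134358) / ln(0.0484017)
  = -6.61242 / -3.02822 ≈ 2.18360

2.18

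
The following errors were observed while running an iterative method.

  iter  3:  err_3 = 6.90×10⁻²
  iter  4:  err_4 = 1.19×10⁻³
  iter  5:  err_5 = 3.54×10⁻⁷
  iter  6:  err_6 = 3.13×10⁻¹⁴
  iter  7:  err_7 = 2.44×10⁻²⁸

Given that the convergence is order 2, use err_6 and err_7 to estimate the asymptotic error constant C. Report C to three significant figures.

C ≈ err_7 / err_6^2
  = 2.44×10⁻²⁸ / (3.13×10⁻¹⁴)^2
  = 2.44×10⁻²⁸ / 9.7969e-28 ≈ 0.24906

0.249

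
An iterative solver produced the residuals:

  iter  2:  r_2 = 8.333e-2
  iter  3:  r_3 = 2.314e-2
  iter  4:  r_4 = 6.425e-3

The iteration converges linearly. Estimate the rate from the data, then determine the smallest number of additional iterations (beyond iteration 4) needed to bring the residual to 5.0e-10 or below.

13

Rate ρ ≈ r_4/r_3 = 6.425e-3/2.314e-2 = 0.2777.
After j more steps, r_{4+j} ≈ 6.425e-3·ρ^j; need ρ^j ≤ 5.0e-10/6.425e-3 = 7.7821e-08.
j ≥ ln(7.7821e-08)/ln(0.2777) = -16.3689/-1.28121 = 12.776.
So 13 more iterations are needed.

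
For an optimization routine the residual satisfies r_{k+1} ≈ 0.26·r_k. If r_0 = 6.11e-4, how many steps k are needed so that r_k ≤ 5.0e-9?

After k steps, r_k ≈ 6.11e-4·0.26^k.
Need 0.26^k ≤ 5.0e-9/6.11e-4 = 8.18331e-06.
k ≥ ln(8.18331e-06)/ln(0.26) = -11.7134/-1.34707 = 8.695.
Smallest integer k = 9.

9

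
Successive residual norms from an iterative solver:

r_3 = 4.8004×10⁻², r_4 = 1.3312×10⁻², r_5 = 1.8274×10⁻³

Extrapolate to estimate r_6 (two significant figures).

8.4e-5

First estimate the order: p ≈ ln(r_5/r_4) / ln(r_4/r_3) = ln(1.8274×10⁻³/1.3312×10⁻²)/ln(1.3312×10⁻²/4.8004×10⁻²) = ln(0.137275)/ln(0.27731) ≈ 1.5482.
Then r_6 ≈ r_5·(r_5/r_4)^p = 1.8274×10⁻³·(0.137275)^1.5482 = 1.8274×10⁻³·0.0462188 ≈ 8.446e-05.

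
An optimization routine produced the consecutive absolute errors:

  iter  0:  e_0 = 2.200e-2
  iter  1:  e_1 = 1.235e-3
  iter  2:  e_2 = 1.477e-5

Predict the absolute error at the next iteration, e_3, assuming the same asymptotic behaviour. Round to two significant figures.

1.6e-8

First estimate the order: p ≈ ln(e_2/e_1) / ln(e_1/e_0) = ln(1.477e-5/1.235e-3)/ln(1.235e-3/2.200e-2) = ln(0.0119595)/ln(0.0561364) ≈ 1.5369.
Then e_3 ≈ e_2·(e_2/e_1)^p = 1.477e-5·(0.0119595)^1.5369 = 1.477e-5·0.0011108 ≈ 1.641e-08.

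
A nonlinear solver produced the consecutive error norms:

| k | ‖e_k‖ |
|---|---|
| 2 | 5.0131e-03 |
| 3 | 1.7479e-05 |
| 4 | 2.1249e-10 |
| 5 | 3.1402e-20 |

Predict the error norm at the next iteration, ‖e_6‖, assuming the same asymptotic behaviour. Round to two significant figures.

First estimate the order: p ≈ ln(‖e_5‖/‖e_4‖) / ln(‖e_4‖/‖e_3‖) = ln(3.1402e-20/2.1249e-10)/ln(2.1249e-10/1.7479e-05) = ln(1.47781e-10)/ln(1.21569e-05) ≈ 2.0000.
Then ‖e_6‖ ≈ ‖e_5‖·(‖e_5‖/‖e_4‖)^p = 3.1402e-20·(1.47781e-10)^2.0000 = 3.1402e-20·2.18392e-20 ≈ 6.858e-40.

6.9e-40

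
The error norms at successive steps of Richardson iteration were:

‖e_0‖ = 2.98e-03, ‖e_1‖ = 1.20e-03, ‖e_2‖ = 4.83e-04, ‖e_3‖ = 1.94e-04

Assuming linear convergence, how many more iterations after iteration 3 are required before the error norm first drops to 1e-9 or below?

14

Rate ρ ≈ ‖e_3‖/‖e_2‖ = 1.94e-04/4.83e-04 = 0.4017.
After j more steps, ‖e_{3+j}‖ ≈ 1.94e-04·ρ^j; need ρ^j ≤ 1e-9/1.94e-04 = 5.15464e-06.
j ≥ ln(5.15464e-06)/ln(0.4017) = -12.1756/-0.91205 = 13.350.
So 14 more iterations are needed.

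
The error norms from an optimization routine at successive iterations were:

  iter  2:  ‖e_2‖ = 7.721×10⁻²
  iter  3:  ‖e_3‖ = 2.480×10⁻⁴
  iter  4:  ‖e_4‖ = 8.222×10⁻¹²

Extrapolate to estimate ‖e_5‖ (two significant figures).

3.0e-34

First estimate the order: p ≈ ln(‖e_4‖/‖e_3‖) / ln(‖e_3‖/‖e_2‖) = ln(8.222×10⁻¹²/2.480×10⁻⁴)/ln(2.480×10⁻⁴/7.721×10⁻²) = ln(3.31532e-08)/ln(0.00321202) ≈ 2.9999.
Then ‖e_5‖ ≈ ‖e_4‖·(‖e_4‖/‖e_3‖)^p = 8.222×10⁻¹²·(3.31532e-08)^2.9999 = 8.222×10⁻¹²·3.65026e-23 ≈ 3.001e-34.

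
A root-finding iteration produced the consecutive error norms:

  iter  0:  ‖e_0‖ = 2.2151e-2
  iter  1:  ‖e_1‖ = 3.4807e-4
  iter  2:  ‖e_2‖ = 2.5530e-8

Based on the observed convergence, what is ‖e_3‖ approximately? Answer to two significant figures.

First estimate the order: p ≈ ln(‖e_2‖/‖e_1‖) / ln(‖e_1‖/‖e_0‖) = ln(2.5530e-8/3.4807e-4)/ln(3.4807e-4/2.2151e-2) = ln(7.33473e-05)/ln(0.0157135) ≈ 2.2923.
Then ‖e_3‖ ≈ ‖e_2‖·(‖e_2‖/‖e_1‖)^p = 2.5530e-8·(7.33473e-05)^2.2923 = 2.5530e-8·3.32828e-10 ≈ 8.497e-18.

8.5e-18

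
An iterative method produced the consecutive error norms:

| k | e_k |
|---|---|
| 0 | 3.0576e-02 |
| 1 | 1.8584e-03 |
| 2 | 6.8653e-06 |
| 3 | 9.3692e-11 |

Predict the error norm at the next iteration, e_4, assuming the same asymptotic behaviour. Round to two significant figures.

1.7e-20

First estimate the order: p ≈ ln(e_3/e_2) / ln(e_2/e_1) = ln(9.3692e-11/6.8653e-06)/ln(6.8653e-06/1.8584e-03) = ln(1.36472e-05)/ln(0.0036942) ≈ 2.0000.
Then e_4 ≈ e_3·(e_3/e_2)^p = 9.3692e-11·(1.36472e-05)^2.0000 = 9.3692e-11·1.86246e-10 ≈ 1.745e-20.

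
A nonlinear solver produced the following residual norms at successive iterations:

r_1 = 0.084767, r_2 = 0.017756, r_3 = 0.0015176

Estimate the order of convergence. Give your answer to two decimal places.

1.57

p ≈ ln(r_3/r_2) / ln(r_2/r_1)
  = ln(0.0015176/0.017756) / ln(0.017756/0.084767)
  = ln(0.0854697) / ln(0.209468)
  = -2.45959 / -1.56318 ≈ 1.57345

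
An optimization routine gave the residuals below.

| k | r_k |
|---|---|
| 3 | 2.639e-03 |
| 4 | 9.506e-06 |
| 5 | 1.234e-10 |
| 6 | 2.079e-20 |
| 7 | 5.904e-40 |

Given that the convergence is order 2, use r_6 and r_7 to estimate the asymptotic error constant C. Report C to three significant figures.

C ≈ r_7 / r_6^2
  = 5.904e-40 / (2.079e-20)^2
  = 5.904e-40 / 4.32224e-40 ≈ 1.366

1.37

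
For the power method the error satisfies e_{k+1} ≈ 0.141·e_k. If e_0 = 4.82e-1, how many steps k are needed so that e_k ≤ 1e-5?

After k steps, e_k ≈ 4.82e-1·0.141^k.
Need 0.141^k ≤ 1e-5/4.82e-1 = 2.07469e-05.
k ≥ ln(2.07469e-05)/ln(0.141) = -10.7831/-1.95900 = 5.504.
Smallest integer k = 6.

6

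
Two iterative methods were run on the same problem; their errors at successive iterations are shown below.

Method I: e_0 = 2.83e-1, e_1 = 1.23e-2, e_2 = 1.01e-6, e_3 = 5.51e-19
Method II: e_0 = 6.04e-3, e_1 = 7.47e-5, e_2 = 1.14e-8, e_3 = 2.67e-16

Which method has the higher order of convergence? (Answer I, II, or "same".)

I

Method I: p ≈ ln(5.51e-19/1.01e-6)/ln(1.01e-6/1.23e-2) ≈ 3.00.
Method II: p ≈ ln(2.67e-16/1.14e-8)/ln(1.14e-8/7.47e-5) ≈ 2.00.
Method I has the higher order (≈3.0 vs ≈2.0).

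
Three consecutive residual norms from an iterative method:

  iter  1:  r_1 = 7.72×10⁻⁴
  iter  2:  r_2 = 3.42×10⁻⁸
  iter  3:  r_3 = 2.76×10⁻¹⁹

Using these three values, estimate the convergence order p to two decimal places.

p ≈ ln(r_3/r_2) / ln(r_2/r_1)
  = ln(2.76×10⁻¹⁹/3.42×10⁻⁸) / ln(3.42×10⁻⁸/7.72×10⁻⁴)
  = ln(8.07018e-12) / ln(4.43005e-05)
  = -25.54285 / -10.02451 ≈ 2.54804

2.55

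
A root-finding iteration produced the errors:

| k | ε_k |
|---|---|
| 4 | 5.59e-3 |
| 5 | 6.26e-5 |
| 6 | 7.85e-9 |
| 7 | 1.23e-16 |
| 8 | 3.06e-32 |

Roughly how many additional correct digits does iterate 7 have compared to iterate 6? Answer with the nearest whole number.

8

Digits gained ≈ log₁₀(ε_6/ε_7) = log₁₀(7.85e-9/1.23e-16) = log₁₀(6.38211e+07) ≈ 7.805.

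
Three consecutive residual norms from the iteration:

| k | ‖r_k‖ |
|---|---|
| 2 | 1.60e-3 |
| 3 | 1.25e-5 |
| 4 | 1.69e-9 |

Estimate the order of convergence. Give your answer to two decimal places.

1.84

p ≈ ln(‖r_4‖/‖r_3‖) / ln(‖r_3‖/‖r_2‖)
  = ln(1.69e-9/1.25e-5) / ln(1.25e-5/1.60e-3)
  = ln(0.0001352) / ln(0.0078125)
  = -8.90876 / -4.85203 ≈ 1.83609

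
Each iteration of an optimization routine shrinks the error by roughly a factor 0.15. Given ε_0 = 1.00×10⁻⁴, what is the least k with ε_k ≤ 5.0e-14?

12

After k steps, ε_k ≈ 1.00×10⁻⁴·0.15^k.
Need 0.15^k ≤ 5.0e-14/1.00×10⁻⁴ = 5e-10.
k ≥ ln(5e-10)/ln(0.15) = -21.4164/-1.89712 = 11.289.
Smallest integer k = 12.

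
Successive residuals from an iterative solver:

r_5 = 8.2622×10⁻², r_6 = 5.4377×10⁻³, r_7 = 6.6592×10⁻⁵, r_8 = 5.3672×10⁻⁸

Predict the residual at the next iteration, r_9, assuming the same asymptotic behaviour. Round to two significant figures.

5.3e-13

First estimate the order: p ≈ ln(r_8/r_7) / ln(r_7/r_6) = ln(5.3672×10⁻⁸/6.6592×10⁻⁵)/ln(6.6592×10⁻⁵/5.4377×10⁻³) = ln(0.000805983)/ln(0.0122464) ≈ 1.6180.
Then r_9 ≈ r_8·(r_8/r_7)^p = 5.3672×10⁻⁸·(0.000805983)^1.6180 = 5.3672×10⁻⁸·9.87268e-06 ≈ 5.299e-13.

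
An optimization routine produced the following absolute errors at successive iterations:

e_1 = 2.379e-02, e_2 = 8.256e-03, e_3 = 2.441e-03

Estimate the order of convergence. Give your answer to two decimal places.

p ≈ ln(e_3/e_2) / ln(e_2/e_1)
  = ln(2.441e-03/8.256e-03) / ln(8.256e-03/2.379e-02)
  = ln(0.295664) / ln(0.347037)
  = -1.21853 / -1.05832 ≈ 1.15138

1.15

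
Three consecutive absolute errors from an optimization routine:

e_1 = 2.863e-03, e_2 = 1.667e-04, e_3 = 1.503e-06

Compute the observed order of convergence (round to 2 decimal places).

1.66

p ≈ ln(e_3/e_2) / ln(e_2/e_1)
  = ln(1.503e-06/1.667e-04) / ln(1.667e-04/2.863e-03)
  = ln(0.0090162) / ln(0.0582256)
  = -4.70873 / -2.84343 ≈ 1.65600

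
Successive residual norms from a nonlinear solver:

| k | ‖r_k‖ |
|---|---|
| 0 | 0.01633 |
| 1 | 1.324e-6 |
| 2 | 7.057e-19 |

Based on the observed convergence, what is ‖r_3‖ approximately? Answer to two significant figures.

1.1e-55

First estimate the order: p ≈ ln(‖r_2‖/‖r_1‖) / ln(‖r_1‖/‖r_0‖) = ln(7.057e-19/1.324e-6)/ln(1.324e-6/0.01633) = ln(5.33006e-13)/ln(8.10778e-05) ≈ 3.0000.
Then ‖r_3‖ ≈ ‖r_2‖·(‖r_2‖/‖r_1‖)^p = 7.057e-19·(5.33006e-13)^3.0000 = 7.057e-19·1.51425e-37 ≈ 1.069e-55.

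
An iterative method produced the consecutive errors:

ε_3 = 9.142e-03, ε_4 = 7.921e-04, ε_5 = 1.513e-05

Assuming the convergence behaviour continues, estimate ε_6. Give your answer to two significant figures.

First estimate the order: p ≈ ln(ε_5/ε_4) / ln(ε_4/ε_3) = ln(1.513e-05/7.921e-04)/ln(7.921e-04/9.142e-03) = ln(0.0191011)/ln(0.0866441) ≈ 1.6182.
Then ε_6 ≈ ε_5·(ε_5/ε_4)^p = 1.513e-05·(0.0191011)^1.6182 = 1.513e-05·0.00165352 ≈ 2.502e-08.

2.5e-8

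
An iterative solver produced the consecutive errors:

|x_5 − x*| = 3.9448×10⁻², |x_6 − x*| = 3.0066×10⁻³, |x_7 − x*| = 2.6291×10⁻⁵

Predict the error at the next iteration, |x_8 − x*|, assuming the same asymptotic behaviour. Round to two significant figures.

First estimate the order: p ≈ ln(|x_7 − x*|/|x_6 − x*|) / ln(|x_6 − x*|/|x_5 − x*|) = ln(2.6291×10⁻⁵/3.0066×10⁻³)/ln(3.0066×10⁻³/3.9448×10⁻²) = ln(0.00874443)/ln(0.0762168) ≈ 1.8411.
Then |x_8 − x*| ≈ |x_7 − x*|·(|x_7 − x*|/|x_6 − x*|)^p = 2.6291×10⁻⁵·(0.00874443)^1.8411 = 2.6291×10⁻⁵·0.000162376 ≈ 4.269e-09.

4.3e-9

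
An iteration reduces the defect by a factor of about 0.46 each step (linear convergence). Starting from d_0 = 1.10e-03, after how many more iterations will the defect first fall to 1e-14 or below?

After k steps, d_k ≈ 1.10e-03·0.46^k.
Need 0.46^k ≤ 1e-14/1.10e-03 = 9.09091e-12.
k ≥ ln(9.09091e-12)/ln(0.46) = -25.4237/-0.77653 = 32.740.
Smallest integer k = 33.

33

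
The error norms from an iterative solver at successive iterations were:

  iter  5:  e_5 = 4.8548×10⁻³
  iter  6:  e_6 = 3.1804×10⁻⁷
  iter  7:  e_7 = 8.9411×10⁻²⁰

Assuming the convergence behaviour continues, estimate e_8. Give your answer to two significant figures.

2.0e-57

First estimate the order: p ≈ ln(e_7/e_6) / ln(e_6/e_5) = ln(8.9411×10⁻²⁰/3.1804×10⁻⁷)/ln(3.1804×10⁻⁷/4.8548×10⁻³) = ln(2.81131e-13)/ln(6.55104e-05) ≈ 3.0000.
Then e_8 ≈ e_7·(e_7/e_6)^p = 8.9411×10⁻²⁰·(2.81131e-13)^3.0000 = 8.9411×10⁻²⁰·2.22191e-38 ≈ 1.987e-57.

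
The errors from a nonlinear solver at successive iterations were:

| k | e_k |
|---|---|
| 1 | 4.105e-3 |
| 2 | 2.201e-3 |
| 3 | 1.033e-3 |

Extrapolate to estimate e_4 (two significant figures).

4.1e-4

First estimate the order: p ≈ ln(e_3/e_2) / ln(e_2/e_1) = ln(1.033e-3/2.201e-3)/ln(2.201e-3/4.105e-3) = ln(0.469332)/ln(0.536175) ≈ 1.2136.
Then e_4 ≈ e_3·(e_3/e_2)^p = 1.033e-3·(0.469332)^1.2136 = 1.033e-3·0.399308 ≈ 0.0004125.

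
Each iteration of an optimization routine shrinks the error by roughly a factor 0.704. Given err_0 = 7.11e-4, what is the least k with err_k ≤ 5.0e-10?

After k steps, err_k ≈ 7.11e-4·0.704^k.
Need 0.704^k ≤ 5.0e-10/7.11e-4 = 7.03235e-07.
k ≥ ln(7.03235e-07)/ln(0.704) = -14.1676/-0.35098 = 40.366.
Smallest integer k = 41.

41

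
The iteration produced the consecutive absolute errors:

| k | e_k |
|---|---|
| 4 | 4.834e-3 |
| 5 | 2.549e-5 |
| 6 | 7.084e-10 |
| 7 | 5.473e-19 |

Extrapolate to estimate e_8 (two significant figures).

First estimate the order: p ≈ ln(e_7/e_6) / ln(e_6/e_5) = ln(5.473e-19/7.084e-10)/ln(7.084e-10/2.549e-5) = ln(7.72586e-10)/ln(2.77913e-05) ≈ 2.0000.
Then e_8 ≈ e_7·(e_7/e_6)^p = 5.473e-19·(7.72586e-10)^2.0000 = 5.473e-19·5.96889e-19 ≈ 3.267e-37.

3.3e-37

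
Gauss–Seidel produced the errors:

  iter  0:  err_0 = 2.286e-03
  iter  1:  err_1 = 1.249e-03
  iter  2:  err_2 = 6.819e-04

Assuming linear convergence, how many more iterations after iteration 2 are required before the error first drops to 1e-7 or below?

Rate ρ ≈ err_2/err_1 = 6.819e-04/1.249e-03 = 0.5460.
After j more steps, err_{2+j} ≈ 6.819e-04·ρ^j; need ρ^j ≤ 1e-7/6.819e-04 = 0.000146649.
j ≥ ln(0.000146649)/ln(0.5460) = -8.8275/-0.60514 = 14.588.
So 15 more iterations are needed.

15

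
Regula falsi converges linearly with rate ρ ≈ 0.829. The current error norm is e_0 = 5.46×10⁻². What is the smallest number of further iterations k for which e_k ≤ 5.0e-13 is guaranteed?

136

After k steps, e_k ≈ 5.46×10⁻²·0.829^k.
Need 0.829^k ≤ 5.0e-13/5.46×10⁻² = 9.15751e-12.
k ≥ ln(9.15751e-12)/ln(0.829) = -25.4164/-0.18754 = 135.525.
Smallest integer k = 136.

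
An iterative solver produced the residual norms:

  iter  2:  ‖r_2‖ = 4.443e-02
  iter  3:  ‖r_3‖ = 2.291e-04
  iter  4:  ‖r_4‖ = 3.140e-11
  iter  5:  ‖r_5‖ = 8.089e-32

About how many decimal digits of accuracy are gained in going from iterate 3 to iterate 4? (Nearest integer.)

Digits gained ≈ log₁₀(‖r_3‖/‖r_4‖) = log₁₀(2.291e-04/3.140e-11) = log₁₀(7.29618e+06) ≈ 6.863.

7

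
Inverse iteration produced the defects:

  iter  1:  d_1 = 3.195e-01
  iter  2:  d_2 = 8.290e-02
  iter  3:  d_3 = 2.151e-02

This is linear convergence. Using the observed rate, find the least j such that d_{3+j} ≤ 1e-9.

13

Rate ρ ≈ d_3/d_2 = 2.151e-02/8.290e-02 = 0.2595.
After j more steps, d_{3+j} ≈ 2.151e-02·ρ^j; need ρ^j ≤ 1e-9/2.151e-02 = 4.649e-08.
j ≥ ln(4.649e-08)/ln(0.2595) = -16.8840/-1.34900 = 12.516.
So 13 more iterations are needed.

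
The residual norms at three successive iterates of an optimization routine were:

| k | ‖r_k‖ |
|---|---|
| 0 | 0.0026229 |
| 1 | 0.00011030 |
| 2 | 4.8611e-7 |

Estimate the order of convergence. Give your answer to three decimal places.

1.712

p ≈ ln(‖r_2‖/‖r_1‖) / ln(‖r_1‖/‖r_0‖)
  = ln(4.8611e-7/0.00011030) / ln(0.00011030/0.0026229)
  = ln(0.00440716) / ln(0.0420527)
  = -5.424525 / -3.168832 ≈ 1.711837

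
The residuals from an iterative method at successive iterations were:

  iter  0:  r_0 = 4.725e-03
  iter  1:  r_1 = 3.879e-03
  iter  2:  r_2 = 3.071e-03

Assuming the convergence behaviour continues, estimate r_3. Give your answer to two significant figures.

2.3e-3

First estimate the order: p ≈ ln(r_2/r_1) / ln(r_1/r_0) = ln(3.071e-03/3.879e-03)/ln(3.879e-03/4.725e-03) = ln(0.791699)/ln(0.820952) ≈ 1.1839.
Then r_3 ≈ r_2·(r_2/r_1)^p = 3.071e-03·(0.791699)^1.1839 = 3.071e-03·0.758412 ≈ 0.002329.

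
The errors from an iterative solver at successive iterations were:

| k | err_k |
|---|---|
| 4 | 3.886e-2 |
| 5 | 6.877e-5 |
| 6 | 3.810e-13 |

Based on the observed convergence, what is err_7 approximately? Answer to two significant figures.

6.5e-38

First estimate the order: p ≈ ln(err_6/err_5) / ln(err_5/err_4) = ln(3.810e-13/6.877e-5)/ln(6.877e-5/3.886e-2) = ln(5.54021e-09)/ln(0.00176969) ≈ 3.0001.
Then err_7 ≈ err_6·(err_6/err_5)^p = 3.810e-13·(5.54021e-09)^3.0001 = 3.810e-13·1.69728e-25 ≈ 6.467e-38.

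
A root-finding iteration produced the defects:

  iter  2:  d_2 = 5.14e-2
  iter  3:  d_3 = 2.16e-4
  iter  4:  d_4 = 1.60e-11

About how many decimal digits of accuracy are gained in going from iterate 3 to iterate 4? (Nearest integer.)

7

Digits gained ≈ log₁₀(d_3/d_4) = log₁₀(2.16e-4/1.60e-11) = log₁₀(1.35e+07) ≈ 7.130.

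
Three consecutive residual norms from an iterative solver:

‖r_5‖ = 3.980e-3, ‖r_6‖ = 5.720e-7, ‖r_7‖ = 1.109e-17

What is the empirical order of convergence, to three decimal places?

2.788

p ≈ ln(‖r_7‖/‖r_6‖) / ln(‖r_6‖/‖r_5‖)
  = ln(1.109e-17/5.720e-7) / ln(5.720e-7/3.980e-3)
  = ln(1.93881e-11) / ln(0.000143719)
  = -24.666362 / -8.847651 ≈ 2.787900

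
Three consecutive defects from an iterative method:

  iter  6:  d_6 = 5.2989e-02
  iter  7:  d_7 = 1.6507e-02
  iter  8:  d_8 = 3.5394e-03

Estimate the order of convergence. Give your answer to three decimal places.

p ≈ ln(d_8/d_7) / ln(d_7/d_6)
  = ln(3.5394e-03/1.6507e-02) / ln(1.6507e-02/5.2989e-02)
  = ln(0.214418) / ln(0.311517)
  = -1.539828 / -1.166301 ≈ 1.320266

1.320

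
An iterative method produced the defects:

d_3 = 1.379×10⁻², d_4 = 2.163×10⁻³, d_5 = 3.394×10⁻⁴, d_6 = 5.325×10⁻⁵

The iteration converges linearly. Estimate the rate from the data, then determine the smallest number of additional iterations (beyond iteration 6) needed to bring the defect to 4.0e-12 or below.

Rate ρ ≈ d_6/d_5 = 5.325×10⁻⁵/3.394×10⁻⁴ = 0.1569.
After j more steps, d_{6+j} ≈ 5.325×10⁻⁵·ρ^j; need ρ^j ≤ 4.0e-12/5.325×10⁻⁵ = 7.51174e-08.
j ≥ ln(7.51174e-08)/ln(0.1569) = -16.4042/-1.85215 = 8.857.
So 9 more iterations are needed.

9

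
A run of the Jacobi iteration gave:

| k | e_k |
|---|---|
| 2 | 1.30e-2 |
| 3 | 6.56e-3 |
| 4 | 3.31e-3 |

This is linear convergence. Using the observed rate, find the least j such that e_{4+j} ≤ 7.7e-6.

Rate ρ ≈ e_4/e_3 = 3.31e-3/6.56e-3 = 0.5046.
After j more steps, e_{4+j} ≈ 3.31e-3·ρ^j; need ρ^j ≤ 7.7e-6/3.31e-3 = 0.00232628.
j ≥ ln(0.00232628)/ln(0.5046) = -6.0635/-0.68399 = 8.865.
So 9 more iterations are needed.

9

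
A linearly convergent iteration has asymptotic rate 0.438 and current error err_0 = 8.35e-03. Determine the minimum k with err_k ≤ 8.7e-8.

After k steps, err_k ≈ 8.35e-03·0.438^k.
Need 0.438^k ≤ 8.7e-8/8.35e-03 = 1.04192e-05.
k ≥ ln(1.04192e-05)/ln(0.438) = -11.4719/-0.82554 = 13.896.
Smallest integer k = 14.

14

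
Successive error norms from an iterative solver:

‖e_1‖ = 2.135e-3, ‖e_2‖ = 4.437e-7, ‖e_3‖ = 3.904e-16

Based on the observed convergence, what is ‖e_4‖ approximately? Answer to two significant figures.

2.1e-38

First estimate the order: p ≈ ln(‖e_3‖/‖e_2‖) / ln(‖e_2‖/‖e_1‖) = ln(3.904e-16/4.437e-7)/ln(4.437e-7/2.135e-3) = ln(8.79874e-10)/ln(0.000207822) ≈ 2.4592.
Then ‖e_4‖ ≈ ‖e_3‖·(‖e_3‖/‖e_2‖)^p = 3.904e-16·(8.79874e-10)^2.4592 = 3.904e-16·5.37674e-23 ≈ 2.099e-38.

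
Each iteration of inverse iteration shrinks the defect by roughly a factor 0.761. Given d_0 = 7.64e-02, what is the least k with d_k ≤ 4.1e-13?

96

After k steps, d_k ≈ 7.64e-02·0.761^k.
Need 0.761^k ≤ 4.1e-13/7.64e-02 = 5.36649e-12.
k ≥ ln(5.36649e-12)/ln(0.761) = -25.9508/-0.27312 = 95.016.
Smallest integer k = 96.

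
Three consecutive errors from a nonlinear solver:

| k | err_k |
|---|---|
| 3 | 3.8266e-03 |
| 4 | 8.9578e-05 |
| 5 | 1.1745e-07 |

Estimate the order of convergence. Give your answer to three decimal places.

p ≈ ln(err_5/err_4) / ln(err_4/err_3)
  = ln(1.1745e-07/8.9578e-05) / ln(8.9578e-05/3.8266e-03)
  = ln(0.00131115) / ln(0.0234093)
  = -6.636851 / -3.754622 ≈ 1.767648

1.768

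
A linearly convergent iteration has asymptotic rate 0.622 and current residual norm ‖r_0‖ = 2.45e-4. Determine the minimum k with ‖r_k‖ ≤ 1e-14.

After k steps, ‖r_k‖ ≈ 2.45e-4·0.622^k.
Need 0.622^k ≤ 1e-14/2.45e-4 = 4.08163e-11.
k ≥ ln(4.08163e-11)/ln(0.622) = -23.9219/-0.47482 = 50.381.
Smallest integer k = 51.

51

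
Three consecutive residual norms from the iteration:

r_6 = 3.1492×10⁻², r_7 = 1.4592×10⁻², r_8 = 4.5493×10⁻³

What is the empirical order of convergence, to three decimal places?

p ≈ ln(r_8/r_7) / ln(r_7/r_6)
  = ln(4.5493×10⁻³/1.4592×10⁻²) / ln(1.4592×10⁻²/3.1492×10⁻²)
  = ln(0.311767) / ln(0.463356)
  = -1.165499 / -0.769260 ≈ 1.515091

1.515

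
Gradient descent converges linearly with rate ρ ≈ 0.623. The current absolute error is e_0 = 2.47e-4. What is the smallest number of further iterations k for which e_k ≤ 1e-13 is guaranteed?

After k steps, e_k ≈ 2.47e-4·0.623^k.
Need 0.623^k ≤ 1e-13/2.47e-4 = 4.04858e-10.
k ≥ ln(4.04858e-10)/ln(0.623) = -21.6275/-0.47321 = 45.704.
Smallest integer k = 46.

46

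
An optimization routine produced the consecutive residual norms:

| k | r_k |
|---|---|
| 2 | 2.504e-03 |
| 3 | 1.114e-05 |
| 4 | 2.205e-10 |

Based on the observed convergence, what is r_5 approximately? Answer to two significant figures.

8.6e-20

First estimate the order: p ≈ ln(r_4/r_3) / ln(r_3/r_2) = ln(2.205e-10/1.114e-05)/ln(1.114e-05/2.504e-03) = ln(1.97935e-05)/ln(0.00444888) ≈ 2.0000.
Then r_5 ≈ r_4·(r_4/r_3)^p = 2.205e-10·(1.97935e-05)^2.0000 = 2.205e-10·3.91783e-10 ≈ 8.639e-20.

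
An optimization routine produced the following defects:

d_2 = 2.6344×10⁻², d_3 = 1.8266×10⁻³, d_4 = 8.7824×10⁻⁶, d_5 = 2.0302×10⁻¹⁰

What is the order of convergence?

Consecutive ratios: d_5/d_4 = 2.0302×10⁻¹⁰/8.7824×10⁻⁶ = 2.31167e-05, d_4/d_3 = 8.7824×10⁻⁶/1.8266×10⁻³ = 0.00480806.
p ≈ ln(2.31167e-05)/ln(0.00480806) = -10.6750/-5.3375 ≈ 2.00.
So the convergence is quadratic (order 2).

2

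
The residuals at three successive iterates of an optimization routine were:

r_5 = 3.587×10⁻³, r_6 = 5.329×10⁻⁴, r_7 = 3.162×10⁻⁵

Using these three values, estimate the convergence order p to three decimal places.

p ≈ ln(r_7/r_6) / ln(r_6/r_5)
  = ln(3.162×10⁻⁵/5.329×10⁻⁴) / ln(5.329×10⁻⁴/3.587×10⁻³)
  = ln(0.0593357) / ln(0.148564)
  = -2.824544 / -1.906739 ≈ 1.481348

1.481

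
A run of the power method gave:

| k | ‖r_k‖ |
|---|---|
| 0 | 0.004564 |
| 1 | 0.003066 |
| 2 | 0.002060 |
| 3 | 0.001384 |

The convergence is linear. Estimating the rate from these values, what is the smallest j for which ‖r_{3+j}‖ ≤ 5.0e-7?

Rate ρ ≈ ‖r_3‖/‖r_2‖ = 0.001384/0.002060 = 0.6718.
After j more steps, ‖r_{3+j}‖ ≈ 0.001384·ρ^j; need ρ^j ≤ 5.0e-7/0.001384 = 0.000361272.
j ≥ ln(0.000361272)/ln(0.6718) = -7.9259/-0.39779 = 19.925.
So 20 more iterations are needed.

20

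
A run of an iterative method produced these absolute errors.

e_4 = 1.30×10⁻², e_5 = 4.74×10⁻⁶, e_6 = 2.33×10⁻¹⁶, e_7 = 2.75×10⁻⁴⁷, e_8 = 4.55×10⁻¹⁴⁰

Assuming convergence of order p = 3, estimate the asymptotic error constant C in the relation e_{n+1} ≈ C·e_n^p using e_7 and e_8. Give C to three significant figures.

C ≈ e_8 / e_7^3
  = 4.55×10⁻¹⁴⁰ / (2.75×10⁻⁴⁷)^3
  = 4.55×10⁻¹⁴⁰ / 2.07969e-140 ≈ 2.1878

2.19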